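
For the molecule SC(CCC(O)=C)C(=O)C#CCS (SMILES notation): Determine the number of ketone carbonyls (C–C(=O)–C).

The ketone motif appears at heavy-atom position 8 in the SMILES.
Other groups present: 1 alkene, 1 alkyne, 1 hydroxyl, 2 thiol.
Ketone count: 1.

1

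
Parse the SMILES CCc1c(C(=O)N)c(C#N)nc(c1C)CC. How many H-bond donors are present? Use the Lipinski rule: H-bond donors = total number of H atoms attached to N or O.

2

Donors: find every N or O and count the H atoms it carries.
  atom 6 (O): bond orders sum to 2 → 0 H
  atom 7 (N): bond orders sum to 1 → 2 H
  atom 10 (N): bond orders sum to 3 → 0 H
  atom 11 (N): bond orders sum to 3 → 0 H
Lipinski HBD = 2.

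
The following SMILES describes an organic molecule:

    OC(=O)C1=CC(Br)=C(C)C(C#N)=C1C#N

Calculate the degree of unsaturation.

Degree of unsaturation = (number of rings) + (number of π bonds).
Ring closures in the SMILES: 1.
π bonds: 4 double bonds (each 1 DoU), 2 triple bonds (each 2 DoU) → 8 DoU from unsaturation.
Total DoU = 1 + 8 = 9.

9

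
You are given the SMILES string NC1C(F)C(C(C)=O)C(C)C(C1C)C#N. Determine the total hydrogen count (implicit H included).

17

Walk through each heavy atom and fill implicit hydrogens from standard valence (C 4, N 3, O 2, S 2, halogen 1):
  atom 1: N, bond orders sum to 1 (valence 3) → 2 H
  atom 2: C, bond orders sum to 3 (valence 4) → 1 H
  atom 3: C, bond orders sum to 3 (valence 4) → 1 H
  atom 4: F (halogen, monovalent) → 0 H
  atom 5: C, bond orders sum to 3 (valence 4) → 1 H
  atom 6: C, bond orders sum to 4 (valence 4) → 0 H
  atom 7: C, bond orders sum to 1 (valence 4) → 3 H
  atom 8: O, bond orders sum to 2 (valence 2) → 0 H
  atom 9: C, bond orders sum to 3 (valence 4) → 1 H
  atom 10: C, bond orders sum to 1 (valence 4) → 3 H
  atom 11: C, bond orders sum to 3 (valence 4) → 1 H
  atom 12: C, bond orders sum to 3 (valence 4) → 1 H
  atom 13: C, bond orders sum to 1 (valence 4) → 3 H
  atom 14: C, bond orders sum to 4 (valence 4) → 0 H
  atom 15: N, bond orders sum to 3 (valence 3) → 0 H
Total hydrogens: 17.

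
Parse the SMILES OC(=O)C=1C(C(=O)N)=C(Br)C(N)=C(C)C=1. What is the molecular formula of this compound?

Walk through each heavy atom and fill implicit hydrogens from standard valence (C 4, N 3, O 2, S 2, halogen 1):
  atom 1: O, bond orders sum to 1 (valence 2) → 1 H
  atom 2: C, bond orders sum to 4 (valence 4) → 0 H
  atom 3: O, bond orders sum to 2 (valence 2) → 0 H
  atom 4: C, bond orders sum to 4 (valence 4) → 0 H
  atom 5: C, bond orders sum to 4 (valence 4) → 0 H
  atom 6: C, bond orders sum to 4 (valence 4) → 0 H
  atom 7: O, bond orders sum to 2 (valence 2) → 0 H
  atom 8: N, bond orders sum to 1 (valence 3) → 2 H
  atom 9: C, bond orders sum to 4 (valence 4) → 0 H
  atom 10: Br (halogen, monovalent) → 0 H
  atom 11: C, bond orders sum to 4 (valence 4) → 0 H
  atom 12: N, bond orders sum to 1 (valence 3) → 2 H
  atom 13: C, bond orders sum to 4 (valence 4) → 0 H
  atom 14: C, bond orders sum to 1 (valence 4) → 3 H
  atom 15: C, bond orders sum to 3 (valence 4) → 1 H
Totals → C:9, H:9, Br:1, N:2, O:3.

C9H9BrN2O3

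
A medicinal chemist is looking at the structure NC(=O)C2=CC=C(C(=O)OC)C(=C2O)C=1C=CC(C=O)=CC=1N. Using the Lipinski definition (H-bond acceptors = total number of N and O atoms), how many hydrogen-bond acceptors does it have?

7

N atoms: 2; O atoms: 5.
Lipinski HBA = 2 + 5 = 7.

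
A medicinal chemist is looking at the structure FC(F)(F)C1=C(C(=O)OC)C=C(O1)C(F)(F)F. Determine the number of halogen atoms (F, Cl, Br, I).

Halogen atoms appear at heavy-atom positions 1, 3, 4, 15, 16, 17 (6×F).
Other groups present: 1 ester.
Halogen count: 6.

6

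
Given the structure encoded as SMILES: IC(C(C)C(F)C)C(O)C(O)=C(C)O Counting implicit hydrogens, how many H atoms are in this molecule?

Walk through each heavy atom and fill implicit hydrogens from standard valence (C 4, N 3, O 2, S 2, halogen 1):
  atom 1: I (halogen, monovalent) → 0 H
  atom 2: C, bond orders sum to 3 (valence 4) → 1 H
  atom 3: C, bond orders sum to 3 (valence 4) → 1 H
  atom 4: C, bond orders sum to 1 (valence 4) → 3 H
  atom 5: C, bond orders sum to 3 (valence 4) → 1 H
  atom 6: F (halogen, monovalent) → 0 H
  atom 7: C, bond orders sum to 1 (valence 4) → 3 H
  atom 8: C, bond orders sum to 3 (valence 4) → 1 H
  atom 9: O, bond orders sum to 1 (valence 2) → 1 H
  atom 10: C, bond orders sum to 4 (valence 4) → 0 H
  atom 11: O, bond orders sum to 1 (valence 2) → 1 H
  atom 12: C, bond orders sum to 4 (valence 4) → 0 H
  atom 13: C, bond orders sum to 1 (valence 4) → 3 H
  atom 14: O, bond orders sum to 1 (valence 2) → 1 H
Total hydrogens: 16.

16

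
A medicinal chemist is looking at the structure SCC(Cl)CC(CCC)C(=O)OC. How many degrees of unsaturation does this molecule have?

1

Molecular formula: C9H17ClO2S.
DoU = (2C + 2 + N − H − X) / 2, where X is the halogen count and O/S are ignored.
    = (2·9 + 2 + 0 − 17 − 1) / 2 = 2 / 2 = 1.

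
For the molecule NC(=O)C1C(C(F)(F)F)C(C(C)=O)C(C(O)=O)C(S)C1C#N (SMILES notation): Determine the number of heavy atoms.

Every atom symbol written in the SMILES (organic subset) is one heavy atom; implicit H are not written.
Heavy atoms by element → C:12, F:3, N:2, O:4, S:1.
Total: 22.

22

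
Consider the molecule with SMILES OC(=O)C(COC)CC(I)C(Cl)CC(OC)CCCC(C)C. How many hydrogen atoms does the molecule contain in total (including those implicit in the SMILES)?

Walk through each heavy atom and fill implicit hydrogens from standard valence (C 4, N 3, O 2, S 2, halogen 1):
  atom 1: O, bond orders sum to 1 (valence 2) → 1 H
  atom 2: C, bond orders sum to 4 (valence 4) → 0 H
  atom 3: O, bond orders sum to 2 (valence 2) → 0 H
  atom 4: C, bond orders sum to 3 (valence 4) → 1 H
  atom 5: C, bond orders sum to 2 (valence 4) → 2 H
  atom 6: O, bond orders sum to 2 (valence 2) → 0 H
  atom 7: C, bond orders sum to 1 (valence 4) → 3 H
  atom 8: C, bond orders sum to 2 (valence 4) → 2 H
  atom 9: C, bond orders sum to 3 (valence 4) → 1 H
  atom 10: I (halogen, monovalent) → 0 H
  atom 11: C, bond orders sum to 3 (valence 4) → 1 H
  atom 12: Cl (halogen, monovalent) → 0 H
  atom 13: C, bond orders sum to 2 (valence 4) → 2 H
  atom 14: C, bond orders sum to 3 (valence 4) → 1 H
  atom 15: O, bond orders sum to 2 (valence 2) → 0 H
  atom 16: C, bond orders sum to 1 (valence 4) → 3 H
  atom 17: C, bond orders sum to 2 (valence 4) → 2 H
  atom 18: C, bond orders sum to 2 (valence 4) → 2 H
  atom 19: C, bond orders sum to 2 (valence 4) → 2 H
  atom 20: C, bond orders sum to 3 (valence 4) → 1 H
  atom 21: C, bond orders sum to 1 (valence 4) → 3 H
  atom 22: C, bond orders sum to 1 (valence 4) → 3 H
Total hydrogens: 30.

30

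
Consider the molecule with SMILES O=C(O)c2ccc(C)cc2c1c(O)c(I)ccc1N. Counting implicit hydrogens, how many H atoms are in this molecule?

Walk through each heavy atom and fill implicit hydrogens from standard valence (C 4, N 3, O 2, S 2, halogen 1); for lowercase aromatic atoms, an aromatic c carries 1 H when it has two neighbours and 0 H with three, and aromatic n carries 0 H:
  atom 1: O, bond orders sum to 2 (valence 2) → 0 H
  atom 2: C, bond orders sum to 4 (valence 4) → 0 H
  atom 3: O, bond orders sum to 1 (valence 2) → 1 H
  atom 4: aromatic c, 3 neighbours → 0 H
  atom 5: aromatic c, 2 neighbours → 1 H
  atom 6: aromatic c, 2 neighbours → 1 H
  atom 7: aromatic c, 3 neighbours → 0 H
  atom 8: C, bond orders sum to 1 (valence 4) → 3 H
  atom 9: aromatic c, 2 neighbours → 1 H
  atom 10: aromatic c, 3 neighbours → 0 H
  atom 11: aromatic c, 3 neighbours → 0 H
  atom 12: aromatic c, 3 neighbours → 0 H
  atom 13: O, bond orders sum to 1 (valence 2) → 1 H
  atom 14: aromatic c, 3 neighbours → 0 H
  atom 15: I (halogen, monovalent) → 0 H
  atom 16: aromatic c, 2 neighbours → 1 H
  atom 17: aromatic c, 2 neighbours → 1 H
  atom 18: aromatic c, 3 neighbours → 0 H
  atom 19: N, bond orders sum to 1 (valence 3) → 2 H
Total hydrogens: 12.

12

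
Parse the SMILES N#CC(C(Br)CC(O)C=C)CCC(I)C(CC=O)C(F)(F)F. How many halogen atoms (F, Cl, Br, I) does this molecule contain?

Halogen atoms appear at heavy-atom positions 5, 14, 20, 21, 22 (1×Br, 3×F, 1×I).
Other groups present: 1 aldehyde, 1 alkene, 1 hydroxyl, 1 nitrile.
Halogen count: 5.

5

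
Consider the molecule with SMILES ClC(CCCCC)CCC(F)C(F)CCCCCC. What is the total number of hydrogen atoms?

Walk through each heavy atom and fill implicit hydrogens from standard valence (C 4, N 3, O 2, S 2, halogen 1):
  atom 1: Cl (halogen, monovalent) → 0 H
  atom 2: C, bond orders sum to 3 (valence 4) → 1 H
  atom 3: C, bond orders sum to 2 (valence 4) → 2 H
  atom 4: C, bond orders sum to 2 (valence 4) → 2 H
  atom 5: C, bond orders sum to 2 (valence 4) → 2 H
  atom 6: C, bond orders sum to 2 (valence 4) → 2 H
  atom 7: C, bond orders sum to 1 (valence 4) → 3 H
  atom 8: C, bond orders sum to 2 (valence 4) → 2 H
  atom 9: C, bond orders sum to 2 (valence 4) → 2 H
  atom 10: C, bond orders sum to 3 (valence 4) → 1 H
  atom 11: F (halogen, monovalent) → 0 H
  atom 12: C, bond orders sum to 3 (valence 4) → 1 H
  atom 13: F (halogen, monovalent) → 0 H
  atom 14: C, bond orders sum to 2 (valence 4) → 2 H
  atom 15: C, bond orders sum to 2 (valence 4) → 2 H
  atom 16: C, bond orders sum to 2 (valence 4) → 2 H
  atom 17: C, bond orders sum to 2 (valence 4) → 2 H
  atom 18: C, bond orders sum to 2 (valence 4) → 2 H
  atom 19: C, bond orders sum to 1 (valence 4) → 3 H
Total hydrogens: 31.

31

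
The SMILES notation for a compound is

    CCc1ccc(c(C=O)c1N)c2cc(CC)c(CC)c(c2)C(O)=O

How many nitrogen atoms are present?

Scan the SMILES for N atoms (remember two-letter symbols like Cl and Br are single atoms).
Nitrogen count: 1.

1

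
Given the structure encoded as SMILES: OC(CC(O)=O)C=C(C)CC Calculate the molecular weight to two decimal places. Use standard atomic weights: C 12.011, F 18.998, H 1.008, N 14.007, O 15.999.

158.20 g/mol

First, the molecular formula is C8H14O3 (counting implicit H from valence).
  C: 8 × 12.011 = 96.088
  H: 14 × 1.008 = 14.112
  O: 3 × 15.999 = 47.997
Sum: 8×12.011 + 14×1.008 + 3×15.999 = 158.197 → 158.20 g/mol.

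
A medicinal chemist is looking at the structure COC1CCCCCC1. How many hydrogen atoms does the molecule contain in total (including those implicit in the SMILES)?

Walk through each heavy atom and fill implicit hydrogens from standard valence (C 4, N 3, O 2, S 2, halogen 1):
  atom 1: C, bond orders sum to 1 (valence 4) → 3 H
  atom 2: O, bond orders sum to 2 (valence 2) → 0 H
  atom 3: C, bond orders sum to 3 (valence 4) → 1 H
  atom 4: C, bond orders sum to 2 (valence 4) → 2 H
  atom 5: C, bond orders sum to 2 (valence 4) → 2 H
  atom 6: C, bond orders sum to 2 (valence 4) → 2 H
  atom 7: C, bond orders sum to 2 (valence 4) → 2 H
  atom 8: C, bond orders sum to 2 (valence 4) → 2 H
  atom 9: C, bond orders sum to 2 (valence 4) → 2 H
Total hydrogens: 16.

16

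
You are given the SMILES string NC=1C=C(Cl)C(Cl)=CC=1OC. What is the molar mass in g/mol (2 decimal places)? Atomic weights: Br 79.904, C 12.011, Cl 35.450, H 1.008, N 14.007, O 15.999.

192.04 g/mol

First, the molecular formula is C7H7Cl2NO (counting implicit H from valence).
  C: 7 × 12.011 = 84.077
  Cl: 2 × 35.450 = 70.900
  H: 7 × 1.008 = 7.056
  N: 1 × 14.007 = 14.007
  O: 1 × 15.999 = 15.999
Sum: 7×12.011 + 2×35.450 + 7×1.008 + 1×14.007 + 1×15.999 = 192.039 → 192.04 g/mol.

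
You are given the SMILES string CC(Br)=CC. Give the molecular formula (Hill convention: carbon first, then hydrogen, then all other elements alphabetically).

Walk through each heavy atom and fill implicit hydrogens from standard valence (C 4, N 3, O 2, S 2, halogen 1):
  atom 1: C, bond orders sum to 1 (valence 4) → 3 H
  atom 2: C, bond orders sum to 4 (valence 4) → 0 H
  atom 3: Br (halogen, monovalent) → 0 H
  atom 4: C, bond orders sum to 3 (valence 4) → 1 H
  atom 5: C, bond orders sum to 1 (valence 4) → 3 H
Totals → C:4, H:7, Br:1.

C4H7Br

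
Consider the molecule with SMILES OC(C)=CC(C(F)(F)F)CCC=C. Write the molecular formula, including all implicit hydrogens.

C9H13F3O

Walk through each heavy atom and fill implicit hydrogens from standard valence (C 4, N 3, O 2, S 2, halogen 1):
  atom 1: O, bond orders sum to 1 (valence 2) → 1 H
  atom 2: C, bond orders sum to 4 (valence 4) → 0 H
  atom 3: C, bond orders sum to 1 (valence 4) → 3 H
  atom 4: C, bond orders sum to 3 (valence 4) → 1 H
  atom 5: C, bond orders sum to 3 (valence 4) → 1 H
  atom 6: C, bond orders sum to 4 (valence 4) → 0 H
  atom 7: F (halogen, monovalent) → 0 H
  atom 8: F (halogen, monovalent) → 0 H
  atom 9: F (halogen, monovalent) → 0 H
  atom 10: C, bond orders sum to 2 (valence 4) → 2 H
  atom 11: C, bond orders sum to 2 (valence 4) → 2 H
  atom 12: C, bond orders sum to 3 (valence 4) → 1 H
  atom 13: C, bond orders sum to 2 (valence 4) → 2 H
Totals → C:9, H:13, F:3, O:1.
In Hill order: C9H13F3O.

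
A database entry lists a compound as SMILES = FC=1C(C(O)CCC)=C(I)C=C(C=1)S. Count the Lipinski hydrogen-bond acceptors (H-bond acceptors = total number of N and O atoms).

1

N atoms: 0; O atoms: 1.
Lipinski HBA = 0 + 1 = 1.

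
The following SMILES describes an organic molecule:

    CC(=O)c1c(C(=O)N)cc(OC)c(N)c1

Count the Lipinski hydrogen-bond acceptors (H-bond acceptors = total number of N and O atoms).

N atoms: 2; O atoms: 3.
Lipinski HBA = 2 + 3 = 5.

5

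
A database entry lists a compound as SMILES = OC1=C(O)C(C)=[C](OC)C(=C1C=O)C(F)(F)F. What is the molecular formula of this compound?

Walk through each heavy atom and fill implicit hydrogens from standard valence (C 4, N 3, O 2, S 2, halogen 1):
  atom 1: O, bond orders sum to 1 (valence 2) → 1 H
  atom 2: C, bond orders sum to 4 (valence 4) → 0 H
  atom 3: C, bond orders sum to 4 (valence 4) → 0 H
  atom 4: O, bond orders sum to 1 (valence 2) → 1 H
  atom 5: C, bond orders sum to 4 (valence 4) → 0 H
  atom 6: C, bond orders sum to 1 (valence 4) → 3 H
  atom 7: C with explicit H count 0
  atom 8: O, bond orders sum to 2 (valence 2) → 0 H
  atom 9: C, bond orders sum to 1 (valence 4) → 3 H
  atom 10: C, bond orders sum to 4 (valence 4) → 0 H
  atom 11: C, bond orders sum to 4 (valence 4) → 0 H
  atom 12: C, bond orders sum to 3 (valence 4) → 1 H
  atom 13: O, bond orders sum to 2 (valence 2) → 0 H
  atom 14: C, bond orders sum to 4 (valence 4) → 0 H
  atom 15: F (halogen, monovalent) → 0 H
  atom 16: F (halogen, monovalent) → 0 H
  atom 17: F (halogen, monovalent) → 0 H
Totals → C:10, H:9, F:3, O:4.
In Hill order: C10H9F3O4.

C10H9F3O4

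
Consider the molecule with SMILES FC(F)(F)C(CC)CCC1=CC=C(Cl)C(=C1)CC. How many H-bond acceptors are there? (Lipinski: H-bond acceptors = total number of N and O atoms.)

0

N atoms: 0; O atoms: 0.
Lipinski HBA = 0 + 0 = 0.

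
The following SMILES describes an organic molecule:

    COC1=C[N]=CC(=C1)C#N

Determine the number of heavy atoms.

10

Every atom symbol written in the SMILES (organic subset) is one heavy atom; implicit H are not written.
Heavy atoms by element → C:7, N:2, O:1.
Total: 10.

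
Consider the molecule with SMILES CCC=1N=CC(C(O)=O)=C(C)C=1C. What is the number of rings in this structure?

In SMILES, each pair of matching ring-closure digits denotes one ring-closing bond; the number of such bonds equals the number of independent rings.
Ring-closure bonds here: 1.

1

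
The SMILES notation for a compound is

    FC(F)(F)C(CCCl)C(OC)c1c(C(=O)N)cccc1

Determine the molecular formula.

Walk through each heavy atom and fill implicit hydrogens from standard valence (C 4, N 3, O 2, S 2, halogen 1); for lowercase aromatic atoms, an aromatic c carries 1 H when it has two neighbours and 0 H with three, and aromatic n carries 0 H:
  atom 1: F (halogen, monovalent) → 0 H
  atom 2: C, bond orders sum to 4 (valence 4) → 0 H
  atom 3: F (halogen, monovalent) → 0 H
  atom 4: F (halogen, monovalent) → 0 H
  atom 5: C, bond orders sum to 3 (valence 4) → 1 H
  atom 6: C, bond orders sum to 2 (valence 4) → 2 H
  atom 7: C, bond orders sum to 2 (valence 4) → 2 H
  atom 8: Cl (halogen, monovalent) → 0 H
  atom 9: C, bond orders sum to 3 (valence 4) → 1 H
  atom 10: O, bond orders sum to 2 (valence 2) → 0 H
  atom 11: C, bond orders sum to 1 (valence 4) → 3 H
  atom 12: aromatic c, 3 neighbours → 0 H
  atom 13: aromatic c, 3 neighbours → 0 H
  atom 14: C, bond orders sum to 4 (valence 4) → 0 H
  atom 15: O, bond orders sum to 2 (valence 2) → 0 H
  atom 16: N, bond orders sum to 1 (valence 3) → 2 H
  atom 17: aromatic c, 2 neighbours → 1 H
  atom 18: aromatic c, 2 neighbours → 1 H
  atom 19: aromatic c, 2 neighbours → 1 H
  atom 20: aromatic c, 2 neighbours → 1 H
Totals → C:13, H:15, Cl:1, F:3, N:1, O:2.

C13H15ClF3NO2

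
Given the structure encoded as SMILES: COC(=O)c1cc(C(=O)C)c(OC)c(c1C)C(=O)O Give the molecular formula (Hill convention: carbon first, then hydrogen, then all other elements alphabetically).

Walk through each heavy atom and fill implicit hydrogens from standard valence (C 4, N 3, O 2, S 2, halogen 1); for lowercase aromatic atoms, an aromatic c carries 1 H when it has two neighbours and 0 H with three, and aromatic n carries 0 H:
  atom 1: C, bond orders sum to 1 (valence 4) → 3 H
  atom 2: O, bond orders sum to 2 (valence 2) → 0 H
  atom 3: C, bond orders sum to 4 (valence 4) → 0 H
  atom 4: O, bond orders sum to 2 (valence 2) → 0 H
  atom 5: aromatic c, 3 neighbours → 0 H
  atom 6: aromatic c, 2 neighbours → 1 H
  atom 7: aromatic c, 3 neighbours → 0 H
  atom 8: C, bond orders sum to 4 (valence 4) → 0 H
  atom 9: O, bond orders sum to 2 (valence 2) → 0 H
  atom 10: C, bond orders sum to 1 (valence 4) → 3 H
  atom 11: aromatic c, 3 neighbours → 0 H
  atom 12: O, bond orders sum to 2 (valence 2) → 0 H
  atom 13: C, bond orders sum to 1 (valence 4) → 3 H
  atom 14: aromatic c, 3 neighbours → 0 H
  atom 15: aromatic c, 3 neighbours → 0 H
  atom 16: C, bond orders sum to 1 (valence 4) → 3 H
  atom 17: C, bond orders sum to 4 (valence 4) → 0 H
  atom 18: O, bond orders sum to 2 (valence 2) → 0 H
  atom 19: O, bond orders sum to 1 (valence 2) → 1 H
Totals → C:13, H:14, O:6.
In Hill order: C13H14O6.

C13H14O6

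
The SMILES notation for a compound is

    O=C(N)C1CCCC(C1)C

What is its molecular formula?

C8H15NO

Walk through each heavy atom and fill implicit hydrogens from standard valence (C 4, N 3, O 2, S 2, halogen 1):
  atom 1: O, bond orders sum to 2 (valence 2) → 0 H
  atom 2: C, bond orders sum to 4 (valence 4) → 0 H
  atom 3: N, bond orders sum to 1 (valence 3) → 2 H
  atom 4: C, bond orders sum to 3 (valence 4) → 1 H
  atom 5: C, bond orders sum to 2 (valence 4) → 2 H
  atom 6: C, bond orders sum to 2 (valence 4) → 2 H
  atom 7: C, bond orders sum to 2 (valence 4) → 2 H
  atom 8: C, bond orders sum to 3 (valence 4) → 1 H
  atom 9: C, bond orders sum to 2 (valence 4) → 2 H
  atom 10: C, bond orders sum to 1 (valence 4) → 3 H
Totals → C:8, H:15, N:1, O:1.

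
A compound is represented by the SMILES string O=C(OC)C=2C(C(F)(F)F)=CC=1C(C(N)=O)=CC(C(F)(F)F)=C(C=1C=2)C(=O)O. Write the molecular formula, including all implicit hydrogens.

C16H9F6NO5

Walk through each heavy atom and fill implicit hydrogens from standard valence (C 4, N 3, O 2, S 2, halogen 1):
  atom 1: O, bond orders sum to 2 (valence 2) → 0 H
  atom 2: C, bond orders sum to 4 (valence 4) → 0 H
  atom 3: O, bond orders sum to 2 (valence 2) → 0 H
  atom 4: C, bond orders sum to 1 (valence 4) → 3 H
  atom 5: C, bond orders sum to 4 (valence 4) → 0 H
  atom 6: C, bond orders sum to 4 (valence 4) → 0 H
  atom 7: C, bond orders sum to 4 (valence 4) → 0 H
  atom 8: F (halogen, monovalent) → 0 H
  atom 9: F (halogen, monovalent) → 0 H
  atom 10: F (halogen, monovalent) → 0 H
  atom 11: C, bond orders sum to 3 (valence 4) → 1 H
  atom 12: C, bond orders sum to 4 (valence 4) → 0 H
  atom 13: C, bond orders sum to 4 (valence 4) → 0 H
  atom 14: C, bond orders sum to 4 (valence 4) → 0 H
  atom 15: N, bond orders sum to 1 (valence 3) → 2 H
  atom 16: O, bond orders sum to 2 (valence 2) → 0 H
  atom 17: C, bond orders sum to 3 (valence 4) → 1 H
  atom 18: C, bond orders sum to 4 (valence 4) → 0 H
  atom 19: C, bond orders sum to 4 (valence 4) → 0 H
  atom 20: F (halogen, monovalent) → 0 H
  atom 21: F (halogen, monovalent) → 0 H
  atom 22: F (halogen, monovalent) → 0 H
  atom 23: C, bond orders sum to 4 (valence 4) → 0 H
  atom 24: C, bond orders sum to 4 (valence 4) → 0 H
  atom 25: C, bond orders sum to 3 (valence 4) → 1 H
  atom 26: C, bond orders sum to 4 (valence 4) → 0 H
  atom 27: O, bond orders sum to 2 (valence 2) → 0 H
  atom 28: O, bond orders sum to 1 (valence 2) → 1 H
Totals → C:16, H:9, F:6, N:1, O:5.
In Hill order: C16H9F6NO5.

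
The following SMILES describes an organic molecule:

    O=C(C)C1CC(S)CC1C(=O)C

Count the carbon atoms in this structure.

Count every carbon token in the SMILES (each C, including those in ring-closure positions and inside branches).
Carbon count: 9.

9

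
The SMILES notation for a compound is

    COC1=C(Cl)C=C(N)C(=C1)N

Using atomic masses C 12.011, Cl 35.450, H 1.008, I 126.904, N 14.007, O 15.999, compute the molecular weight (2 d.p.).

First, the molecular formula is C7H9ClN2O (counting implicit H from valence).
  C: 7 × 12.011 = 84.077
  Cl: 1 × 35.450 = 35.450
  H: 9 × 1.008 = 9.072
  N: 2 × 14.007 = 28.014
  O: 1 × 15.999 = 15.999
Sum: 7×12.011 + 1×35.450 + 9×1.008 + 2×14.007 + 1×15.999 = 172.612 → 172.61 g/mol.

172.61 g/mol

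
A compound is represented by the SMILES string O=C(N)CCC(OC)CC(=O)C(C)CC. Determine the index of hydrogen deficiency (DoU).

Molecular formula: C11H21NO3.
DoU = (2C + 2 + N − H − X) / 2, where X is the halogen count and O/S are ignored.
    = (2·11 + 2 + 1 − 21 − 0) / 2 = 4 / 2 = 2.

2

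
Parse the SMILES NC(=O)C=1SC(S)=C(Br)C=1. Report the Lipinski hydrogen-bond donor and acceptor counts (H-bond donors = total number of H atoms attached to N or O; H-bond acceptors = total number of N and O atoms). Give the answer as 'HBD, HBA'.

Donors: find every N or O and count the H atoms it carries.
  atom 1 (N): bond orders sum to 1 → 2 H
  atom 3 (O): bond orders sum to 2 → 0 H
Lipinski HBD = 2.
Acceptors: N atoms = 1, O atoms = 1 → HBA = 2.

2, 2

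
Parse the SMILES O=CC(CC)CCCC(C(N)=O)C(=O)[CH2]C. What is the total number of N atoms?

1

Scan the SMILES for N atoms (remember two-letter symbols like Cl and Br are single atoms).
Nitrogen count: 1.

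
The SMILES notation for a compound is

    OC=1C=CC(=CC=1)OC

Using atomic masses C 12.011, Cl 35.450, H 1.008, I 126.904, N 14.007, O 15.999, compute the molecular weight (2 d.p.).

First, the molecular formula is C7H8O2 (counting implicit H from valence).
  C: 7 × 12.011 = 84.077
  H: 8 × 1.008 = 8.064
  O: 2 × 15.999 = 31.998
Sum: 7×12.011 + 8×1.008 + 2×15.999 = 124.139 → 124.14 g/mol.

124.14 g/mol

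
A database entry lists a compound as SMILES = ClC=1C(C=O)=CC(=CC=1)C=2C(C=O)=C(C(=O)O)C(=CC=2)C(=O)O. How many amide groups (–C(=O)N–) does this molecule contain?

Scan the SMILES for the amide motif — none present.
Groups that are present: 2 aldehyde, 2 carboxylic acid.

0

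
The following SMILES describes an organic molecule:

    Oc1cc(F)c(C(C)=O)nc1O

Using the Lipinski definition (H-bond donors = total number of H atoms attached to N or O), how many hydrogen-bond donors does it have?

Donors: find every N or O and count the H atoms it carries.
  atom 1 (O): bond orders sum to 1 → 1 H
  atom 9 (O): bond orders sum to 2 → 0 H
  atom 10 (N): bond orders sum to 3 → 0 H
  atom 12 (O): bond orders sum to 1 → 1 H
Lipinski HBD = 2.

2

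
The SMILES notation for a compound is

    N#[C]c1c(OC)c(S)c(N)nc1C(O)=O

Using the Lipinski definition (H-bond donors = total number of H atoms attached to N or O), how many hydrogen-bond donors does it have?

Donors: find every N or O and count the H atoms it carries.
  atom 1 (N): bond orders sum to 3 → 0 H
  atom 5 (O): bond orders sum to 2 → 0 H
  atom 10 (N): bond orders sum to 1 → 2 H
  atom 11 (N): bond orders sum to 3 → 0 H
  atom 14 (O): bond orders sum to 1 → 1 H
  atom 15 (O): bond orders sum to 2 → 0 H
Lipinski HBD = 3.

3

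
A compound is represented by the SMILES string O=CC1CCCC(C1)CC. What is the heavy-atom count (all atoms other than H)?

10

Every atom symbol written in the SMILES (organic subset) is one heavy atom; implicit H are not written.
Heavy atoms by element → C:9, O:1.
Total: 10.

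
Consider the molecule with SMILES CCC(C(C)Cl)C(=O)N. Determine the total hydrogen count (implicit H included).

12

Walk through each heavy atom and fill implicit hydrogens from standard valence (C 4, N 3, O 2, S 2, halogen 1):
  atom 1: C, bond orders sum to 1 (valence 4) → 3 H
  atom 2: C, bond orders sum to 2 (valence 4) → 2 H
  atom 3: C, bond orders sum to 3 (valence 4) → 1 H
  atom 4: C, bond orders sum to 3 (valence 4) → 1 H
  atom 5: C, bond orders sum to 1 (valence 4) → 3 H
  atom 6: Cl (halogen, monovalent) → 0 H
  atom 7: C, bond orders sum to 4 (valence 4) → 0 H
  atom 8: O, bond orders sum to 2 (valence 2) → 0 H
  atom 9: N, bond orders sum to 1 (valence 3) → 2 H
Total hydrogens: 12.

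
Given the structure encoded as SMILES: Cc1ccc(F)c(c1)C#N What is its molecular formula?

C8H6FN

Walk through each heavy atom and fill implicit hydrogens from standard valence (C 4, N 3, O 2, S 2, halogen 1); for lowercase aromatic atoms, an aromatic c carries 1 H when it has two neighbours and 0 H with three, and aromatic n carries 0 H:
  atom 1: C, bond orders sum to 1 (valence 4) → 3 H
  atom 2: aromatic c, 3 neighbours → 0 H
  atom 3: aromatic c, 2 neighbours → 1 H
  atom 4: aromatic c, 2 neighbours → 1 H
  atom 5: aromatic c, 3 neighbours → 0 H
  atom 6: F (halogen, monovalent) → 0 H
  atom 7: aromatic c, 3 neighbours → 0 H
  atom 8: aromatic c, 2 neighbours → 1 H
  atom 9: C, bond orders sum to 4 (valence 4) → 0 H
  atom 10: N, bond orders sum to 3 (valence 3) → 0 H
Totals → C:8, H:6, F:1, N:1.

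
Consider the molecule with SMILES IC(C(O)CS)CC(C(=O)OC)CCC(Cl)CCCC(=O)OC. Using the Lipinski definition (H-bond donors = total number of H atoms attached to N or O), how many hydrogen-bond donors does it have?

1

Donors: find every N or O and count the H atoms it carries.
  atom 4 (O): bond orders sum to 1 → 1 H
  atom 10 (O): bond orders sum to 2 → 0 H
  atom 11 (O): bond orders sum to 2 → 0 H
  atom 21 (O): bond orders sum to 2 → 0 H
  atom 22 (O): bond orders sum to 2 → 0 H
Lipinski HBD = 1.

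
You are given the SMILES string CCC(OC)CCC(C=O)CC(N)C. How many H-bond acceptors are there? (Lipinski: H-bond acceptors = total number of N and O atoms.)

N atoms: 1; O atoms: 2.
Lipinski HBA = 1 + 2 = 3.

3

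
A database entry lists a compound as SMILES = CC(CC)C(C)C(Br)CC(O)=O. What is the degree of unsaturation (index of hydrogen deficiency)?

Molecular formula: C9H17BrO2.
DoU = (2C + 2 + N − H − X) / 2, where X is the halogen count and O/S are ignored.
    = (2·9 + 2 + 0 − 17 − 1) / 2 = 2 / 2 = 1.

1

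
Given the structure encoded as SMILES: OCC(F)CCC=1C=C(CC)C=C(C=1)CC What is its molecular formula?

C14H21FO

Walk through each heavy atom and fill implicit hydrogens from standard valence (C 4, N 3, O 2, S 2, halogen 1):
  atom 1: O, bond orders sum to 1 (valence 2) → 1 H
  atom 2: C, bond orders sum to 2 (valence 4) → 2 H
  atom 3: C, bond orders sum to 3 (valence 4) → 1 H
  atom 4: F (halogen, monovalent) → 0 H
  atom 5: C, bond orders sum to 2 (valence 4) → 2 H
  atom 6: C, bond orders sum to 2 (valence 4) → 2 H
  atom 7: C, bond orders sum to 4 (valence 4) → 0 H
  atom 8: C, bond orders sum to 3 (valence 4) → 1 H
  atom 9: C, bond orders sum to 4 (valence 4) → 0 H
  atom 10: C, bond orders sum to 2 (valence 4) → 2 H
  atom 11: C, bond orders sum to 1 (valence 4) → 3 H
  atom 12: C, bond orders sum to 3 (valence 4) → 1 H
  atom 13: C, bond orders sum to 4 (valence 4) → 0 H
  atom 14: C, bond orders sum to 3 (valence 4) → 1 H
  atom 15: C, bond orders sum to 2 (valence 4) → 2 H
  atom 16: C, bond orders sum to 1 (valence 4) → 3 H
Totals → C:14, H:21, F:1, O:1.
In Hill order: C14H21FO.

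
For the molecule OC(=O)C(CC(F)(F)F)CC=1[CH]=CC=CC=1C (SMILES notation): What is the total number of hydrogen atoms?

Walk through each heavy atom and fill implicit hydrogens from standard valence (C 4, N 3, O 2, S 2, halogen 1):
  atom 1: O, bond orders sum to 1 (valence 2) → 1 H
  atom 2: C, bond orders sum to 4 (valence 4) → 0 H
  atom 3: O, bond orders sum to 2 (valence 2) → 0 H
  atom 4: C, bond orders sum to 3 (valence 4) → 1 H
  atom 5: C, bond orders sum to 2 (valence 4) → 2 H
  atom 6: C, bond orders sum to 4 (valence 4) → 0 H
  atom 7: F (halogen, monovalent) → 0 H
  atom 8: F (halogen, monovalent) → 0 H
  atom 9: F (halogen, monovalent) → 0 H
  atom 10: C, bond orders sum to 2 (valence 4) → 2 H
  atom 11: C, bond orders sum to 4 (valence 4) → 0 H
  atom 12: C with explicit H count 1
  atom 13: C, bond orders sum to 3 (valence 4) → 1 H
  atom 14: C, bond orders sum to 3 (valence 4) → 1 H
  atom 15: C, bond orders sum to 3 (valence 4) → 1 H
  atom 16: C, bond orders sum to 4 (valence 4) → 0 H
  atom 17: C, bond orders sum to 1 (valence 4) → 3 H
Total hydrogens: 13.

13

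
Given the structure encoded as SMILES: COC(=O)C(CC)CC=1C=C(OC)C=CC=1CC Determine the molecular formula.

Walk through each heavy atom and fill implicit hydrogens from standard valence (C 4, N 3, O 2, S 2, halogen 1):
  atom 1: C, bond orders sum to 1 (valence 4) → 3 H
  atom 2: O, bond orders sum to 2 (valence 2) → 0 H
  atom 3: C, bond orders sum to 4 (valence 4) → 0 H
  atom 4: O, bond orders sum to 2 (valence 2) → 0 H
  atom 5: C, bond orders sum to 3 (valence 4) → 1 H
  atom 6: C, bond orders sum to 2 (valence 4) → 2 H
  atom 7: C, bond orders sum to 1 (valence 4) → 3 H
  atom 8: C, bond orders sum to 2 (valence 4) → 2 H
  atom 9: C, bond orders sum to 4 (valence 4) → 0 H
  atom 10: C, bond orders sum to 3 (valence 4) → 1 H
  atom 11: C, bond orders sum to 4 (valence 4) → 0 H
  atom 12: O, bond orders sum to 2 (valence 2) → 0 H
  atom 13: C, bond orders sum to 1 (valence 4) → 3 H
  atom 14: C, bond orders sum to 3 (valence 4) → 1 H
  atom 15: C, bond orders sum to 3 (valence 4) → 1 H
  atom 16: C, bond orders sum to 4 (valence 4) → 0 H
  atom 17: C, bond orders sum to 2 (valence 4) → 2 H
  atom 18: C, bond orders sum to 1 (valence 4) → 3 H
Totals → C:15, H:22, O:3.

C15H22O3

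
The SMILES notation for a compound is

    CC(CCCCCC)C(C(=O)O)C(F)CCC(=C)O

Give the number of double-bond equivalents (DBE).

Degree of unsaturation = (number of rings) + (number of π bonds).
Ring closures in the SMILES: 0.
π bonds: 2 double bonds (each 1 DoU) → 2 DoU from unsaturation.
Total DoU = 0 + 2 = 2.

2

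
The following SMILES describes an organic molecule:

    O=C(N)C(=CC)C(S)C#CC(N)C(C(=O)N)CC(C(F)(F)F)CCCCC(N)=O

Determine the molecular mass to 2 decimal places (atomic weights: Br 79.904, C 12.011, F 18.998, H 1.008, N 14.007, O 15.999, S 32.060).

436.49 g/mol

First, the molecular formula is C18H27F3N4O3S (counting implicit H from valence).
  C: 18 × 12.011 = 216.198
  F: 3 × 18.998 = 56.994
  H: 27 × 1.008 = 27.216
  N: 4 × 14.007 = 56.028
  O: 3 × 15.999 = 47.997
  S: 1 × 32.060 = 32.060
Sum: 18×12.011 + 3×18.998 + 27×1.008 + 4×14.007 + 3×15.999 + 1×32.060 = 436.493 → 436.49 g/mol.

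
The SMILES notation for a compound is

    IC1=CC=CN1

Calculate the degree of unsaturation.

3

Molecular formula: C4H4IN.
DoU = (2C + 2 + N − H − X) / 2, where X is the halogen count and O/S are ignored.
    = (2·4 + 2 + 1 − 4 − 1) / 2 = 6 / 2 = 3.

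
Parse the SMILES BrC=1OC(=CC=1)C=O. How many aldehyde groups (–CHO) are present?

1

The aldehyde motif appears at heavy-atom position 7 in the SMILES.
Aldehyde count: 1.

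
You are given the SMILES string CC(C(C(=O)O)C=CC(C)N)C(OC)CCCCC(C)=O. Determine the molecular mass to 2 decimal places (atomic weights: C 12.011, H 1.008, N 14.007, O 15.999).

First, the molecular formula is C16H29NO4 (counting implicit H from valence).
  C: 16 × 12.011 = 192.176
  H: 29 × 1.008 = 29.232
  N: 1 × 14.007 = 14.007
  O: 4 × 15.999 = 63.996
Sum: 16×12.011 + 29×1.008 + 1×14.007 + 4×15.999 = 299.411 → 299.41 g/mol.

299.41 g/mol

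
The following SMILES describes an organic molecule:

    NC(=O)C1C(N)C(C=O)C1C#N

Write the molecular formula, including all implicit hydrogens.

Walk through each heavy atom and fill implicit hydrogens from standard valence (C 4, N 3, O 2, S 2, halogen 1):
  atom 1: N, bond orders sum to 1 (valence 3) → 2 H
  atom 2: C, bond orders sum to 4 (valence 4) → 0 H
  atom 3: O, bond orders sum to 2 (valence 2) → 0 H
  atom 4: C, bond orders sum to 3 (valence 4) → 1 H
  atom 5: C, bond orders sum to 3 (valence 4) → 1 H
  atom 6: N, bond orders sum to 1 (valence 3) → 2 H
  atom 7: C, bond orders sum to 3 (valence 4) → 1 H
  atom 8: C, bond orders sum to 3 (valence 4) → 1 H
  atom 9: O, bond orders sum to 2 (valence 2) → 0 H
  atom 10: C, bond orders sum to 3 (valence 4) → 1 H
  atom 11: C, bond orders sum to 4 (valence 4) → 0 H
  atom 12: N, bond orders sum to 3 (valence 3) → 0 H
Totals → C:7, H:9, N:3, O:2.

C7H9N3O2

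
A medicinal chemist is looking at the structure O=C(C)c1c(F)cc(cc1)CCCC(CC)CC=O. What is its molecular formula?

C16H21FO2

Walk through each heavy atom and fill implicit hydrogens from standard valence (C 4, N 3, O 2, S 2, halogen 1); for lowercase aromatic atoms, an aromatic c carries 1 H when it has two neighbours and 0 H with three, and aromatic n carries 0 H:
  atom 1: O, bond orders sum to 2 (valence 2) → 0 H
  atom 2: C, bond orders sum to 4 (valence 4) → 0 H
  atom 3: C, bond orders sum to 1 (valence 4) → 3 H
  atom 4: aromatic c, 3 neighbours → 0 H
  atom 5: aromatic c, 3 neighbours → 0 H
  atom 6: F (halogen, monovalent) → 0 H
  atom 7: aromatic c, 2 neighbours → 1 H
  atom 8: aromatic c, 3 neighbours → 0 H
  atom 9: aromatic c, 2 neighbours → 1 H
  atom 10: aromatic c, 2 neighbours → 1 H
  atom 11: C, bond orders sum to 2 (valence 4) → 2 H
  atom 12: C, bond orders sum to 2 (valence 4) → 2 H
  atom 13: C, bond orders sum to 2 (valence 4) → 2 H
  atom 14: C, bond orders sum to 3 (valence 4) → 1 H
  atom 15: C, bond orders sum to 2 (valence 4) → 2 H
  atom 16: C, bond orders sum to 1 (valence 4) → 3 H
  atom 17: C, bond orders sum to 2 (valence 4) → 2 H
  atom 18: C, bond orders sum to 3 (valence 4) → 1 H
  atom 19: O, bond orders sum to 2 (valence 2) → 0 H
Totals → C:16, H:21, F:1, O:2.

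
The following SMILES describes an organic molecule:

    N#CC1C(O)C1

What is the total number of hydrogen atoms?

5

Walk through each heavy atom and fill implicit hydrogens from standard valence (C 4, N 3, O 2, S 2, halogen 1):
  atom 1: N, bond orders sum to 3 (valence 3) → 0 H
  atom 2: C, bond orders sum to 4 (valence 4) → 0 H
  atom 3: C, bond orders sum to 3 (valence 4) → 1 H
  atom 4: C, bond orders sum to 3 (valence 4) → 1 H
  atom 5: O, bond orders sum to 1 (valence 2) → 1 H
  atom 6: C, bond orders sum to 2 (valence 4) → 2 H
Total hydrogens: 5.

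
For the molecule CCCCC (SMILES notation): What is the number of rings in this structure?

In SMILES, each pair of matching ring-closure digits denotes one ring-closing bond; the number of such bonds equals the number of independent rings.
Ring-closure bonds here: 0.

0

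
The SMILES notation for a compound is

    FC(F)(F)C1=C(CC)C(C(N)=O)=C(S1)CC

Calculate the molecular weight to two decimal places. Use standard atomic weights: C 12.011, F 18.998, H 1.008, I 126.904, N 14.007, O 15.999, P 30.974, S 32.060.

251.27 g/mol

First, the molecular formula is C10H12F3NOS (counting implicit H from valence).
  C: 10 × 12.011 = 120.110
  F: 3 × 18.998 = 56.994
  H: 12 × 1.008 = 12.096
  N: 1 × 14.007 = 14.007
  O: 1 × 15.999 = 15.999
  S: 1 × 32.060 = 32.060
Sum: 10×12.011 + 3×18.998 + 12×1.008 + 1×14.007 + 1×15.999 + 1×32.060 = 251.266 → 251.27 g/mol.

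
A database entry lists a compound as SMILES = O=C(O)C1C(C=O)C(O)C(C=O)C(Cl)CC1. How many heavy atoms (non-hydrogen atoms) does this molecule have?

16

Every atom symbol written in the SMILES (organic subset) is one heavy atom; implicit H are not written.
Heavy atoms by element → C:10, Cl:1, O:5.
Total: 16.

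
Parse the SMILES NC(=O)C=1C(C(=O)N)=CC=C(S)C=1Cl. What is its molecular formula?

C8H7ClN2O2S

Walk through each heavy atom and fill implicit hydrogens from standard valence (C 4, N 3, O 2, S 2, halogen 1):
  atom 1: N, bond orders sum to 1 (valence 3) → 2 H
  atom 2: C, bond orders sum to 4 (valence 4) → 0 H
  atom 3: O, bond orders sum to 2 (valence 2) → 0 H
  atom 4: C, bond orders sum to 4 (valence 4) → 0 H
  atom 5: C, bond orders sum to 4 (valence 4) → 0 H
  atom 6: C, bond orders sum to 4 (valence 4) → 0 H
  atom 7: O, bond orders sum to 2 (valence 2) → 0 H
  atom 8: N, bond orders sum to 1 (valence 3) → 2 H
  atom 9: C, bond orders sum to 3 (valence 4) → 1 H
  atom 10: C, bond orders sum to 3 (valence 4) → 1 H
  atom 11: C, bond orders sum to 4 (valence 4) → 0 H
  atom 12: S, bond orders sum to 1 (valence 2) → 1 H
  atom 13: C, bond orders sum to 4 (valence 4) → 0 H
  atom 14: Cl (halogen, monovalent) → 0 H
Totals → C:8, H:7, Cl:1, N:2, O:2, S:1.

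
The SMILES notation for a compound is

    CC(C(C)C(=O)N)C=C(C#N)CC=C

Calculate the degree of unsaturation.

5

Molecular formula: C11H16N2O.
DoU = (2C + 2 + N − H − X) / 2, where X is the halogen count and O/S are ignored.
    = (2·11 + 2 + 2 − 16 − 0) / 2 = 10 / 2 = 5.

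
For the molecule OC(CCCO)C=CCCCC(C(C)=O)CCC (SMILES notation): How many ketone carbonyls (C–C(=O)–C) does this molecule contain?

The ketone motif appears at heavy-atom position 13 in the SMILES.
Other groups present: 1 alkene, 2 hydroxyl.
Ketone count: 1.

1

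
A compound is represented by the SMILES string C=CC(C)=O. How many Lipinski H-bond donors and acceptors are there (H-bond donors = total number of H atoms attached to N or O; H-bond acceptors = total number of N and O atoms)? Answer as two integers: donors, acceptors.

0, 1

Donors: find every N or O and count the H atoms it carries.
  atom 5 (O): bond orders sum to 2 → 0 H
Lipinski HBD = 0.
Acceptors: N atoms = 0, O atoms = 1 → HBA = 1.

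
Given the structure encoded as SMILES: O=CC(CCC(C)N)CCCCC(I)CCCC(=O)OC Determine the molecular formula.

C16H30INO3

Walk through each heavy atom and fill implicit hydrogens from standard valence (C 4, N 3, O 2, S 2, halogen 1):
  atom 1: O, bond orders sum to 2 (valence 2) → 0 H
  atom 2: C, bond orders sum to 3 (valence 4) → 1 H
  atom 3: C, bond orders sum to 3 (valence 4) → 1 H
  atom 4: C, bond orders sum to 2 (valence 4) → 2 H
  atom 5: C, bond orders sum to 2 (valence 4) → 2 H
  atom 6: C, bond orders sum to 3 (valence 4) → 1 H
  atom 7: C, bond orders sum to 1 (valence 4) → 3 H
  atom 8: N, bond orders sum to 1 (valence 3) → 2 H
  atom 9: C, bond orders sum to 2 (valence 4) → 2 H
  atom 10: C, bond orders sum to 2 (valence 4) → 2 H
  atom 11: C, bond orders sum to 2 (valence 4) → 2 H
  atom 12: C, bond orders sum to 2 (valence 4) → 2 H
  atom 13: C, bond orders sum to 3 (valence 4) → 1 H
  atom 14: I (halogen, monovalent) → 0 H
  atom 15: C, bond orders sum to 2 (valence 4) → 2 H
  atom 16: C, bond orders sum to 2 (valence 4) → 2 H
  atom 17: C, bond orders sum to 2 (valence 4) → 2 H
  atom 18: C, bond orders sum to 4 (valence 4) → 0 H
  atom 19: O, bond orders sum to 2 (valence 2) → 0 H
  atom 20: O, bond orders sum to 2 (valence 2) → 0 H
  atom 21: C, bond orders sum to 1 (valence 4) → 3 H
Totals → C:16, H:30, I:1, N:1, O:3.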